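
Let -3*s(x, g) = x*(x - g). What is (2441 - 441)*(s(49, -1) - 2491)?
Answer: -19846000/3 ≈ -6.6153e+6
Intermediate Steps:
s(x, g) = -x*(x - g)/3
(2441 - 441)*(s(49, -1) - 2491) = (2441 - 441)*((⅓)*49*(-1 - 1*49) - 2491) = 2000*((⅓)*49*(-1 - 49) - 2491) = 2000*((⅓)*49*(-50) - 2491) = 2000*(-2450/3 - 2491) = 2000*(-9923/3) = -19846000/3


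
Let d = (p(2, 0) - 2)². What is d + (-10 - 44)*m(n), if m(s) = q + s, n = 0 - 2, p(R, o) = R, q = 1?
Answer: 54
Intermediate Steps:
d = 0 (d = (2 - 2)² = 0² = 0)
n = -2
m(s) = 1 + s
d + (-10 - 44)*m(n) = 0 + (-10 - 44)*(1 - 2) = 0 - 54*(-1) = 0 + 54 = 54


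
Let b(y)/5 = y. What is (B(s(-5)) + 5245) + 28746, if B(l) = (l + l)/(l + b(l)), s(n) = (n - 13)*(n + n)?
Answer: 101974/3 ≈ 33991.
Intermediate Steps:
b(y) = 5*y
s(n) = 2*n*(-13 + n) (s(n) = (-13 + n)*(2*n) = 2*n*(-13 + n))
B(l) = 1/3 (B(l) = (l + l)/(l + 5*l) = (2*l)/((6*l)) = (2*l)*(1/(6*l)) = 1/3)
(B(s(-5)) + 5245) + 28746 = (1/3 + 5245) + 28746 = 15736/3 + 28746 = 101974/3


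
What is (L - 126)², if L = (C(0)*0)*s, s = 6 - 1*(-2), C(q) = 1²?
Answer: 15876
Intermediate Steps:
C(q) = 1
s = 8 (s = 6 + 2 = 8)
L = 0 (L = (1*0)*8 = 0*8 = 0)
(L - 126)² = (0 - 126)² = (-126)² = 15876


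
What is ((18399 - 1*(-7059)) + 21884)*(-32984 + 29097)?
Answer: -184018354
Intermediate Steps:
((18399 - 1*(-7059)) + 21884)*(-32984 + 29097) = ((18399 + 7059) + 21884)*(-3887) = (25458 + 21884)*(-3887) = 47342*(-3887) = -184018354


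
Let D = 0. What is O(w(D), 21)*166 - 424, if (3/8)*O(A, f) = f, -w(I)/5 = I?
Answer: 8872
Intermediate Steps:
w(I) = -5*I
O(A, f) = 8*f/3
O(w(D), 21)*166 - 424 = ((8/3)*21)*166 - 424 = 56*166 - 424 = 9296 - 424 = 8872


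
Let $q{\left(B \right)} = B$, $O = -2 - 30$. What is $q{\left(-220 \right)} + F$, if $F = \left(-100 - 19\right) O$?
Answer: $3588$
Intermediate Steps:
$O = -32$ ($O = -2 - 30 = -32$)
$F = 3808$ ($F = \left(-100 - 19\right) \left(-32\right) = \left(-119\right) \left(-32\right) = 3808$)
$q{\left(-220 \right)} + F = -220 + 3808 = 3588$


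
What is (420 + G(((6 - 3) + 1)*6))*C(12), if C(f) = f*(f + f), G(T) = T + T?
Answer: 134784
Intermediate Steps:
G(T) = 2*T
C(f) = 2*f² (C(f) = f*(2*f) = 2*f²)
(420 + G(((6 - 3) + 1)*6))*C(12) = (420 + 2*(((6 - 3) + 1)*6))*(2*12²) = (420 + 2*((3 + 1)*6))*(2*144) = (420 + 2*(4*6))*288 = (420 + 2*24)*288 = (420 + 48)*288 = 468*288 = 134784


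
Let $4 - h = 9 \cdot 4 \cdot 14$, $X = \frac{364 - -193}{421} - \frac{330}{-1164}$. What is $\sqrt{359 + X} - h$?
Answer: $500 + \frac{\sqrt{2405477267646}}{81674} \approx 518.99$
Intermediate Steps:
$X = \frac{131213}{81674}$ ($X = \left(364 + 193\right) \frac{1}{421} - - \frac{55}{194} = 557 \cdot \frac{1}{421} + \frac{55}{194} = \frac{557}{421} + \frac{55}{194} = \frac{131213}{81674} \approx 1.6065$)
$h = -500$ ($h = 4 - 9 \cdot 4 \cdot 14 = 4 - 36 \cdot 14 = 4 - 504 = -500$)
$\sqrt{359 + X} - h = \sqrt{359 + \frac{131213}{81674}} - -500 = \sqrt{\frac{29452179}{81674}} + 500 = \frac{\sqrt{2405477267646}}{81674} + 500 = 500 + \frac{\sqrt{2405477267646}}{81674}$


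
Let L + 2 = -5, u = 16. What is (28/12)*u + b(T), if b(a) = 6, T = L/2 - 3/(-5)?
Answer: 130/3 ≈ 43.333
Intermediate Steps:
L = -7 (L = -2 - 5 = -7)
T = -29/10 (T = -7/2 - 3/(-5) = -7*½ - 3*(-⅕) = -7/2 + ⅗ = -29/10 ≈ -2.9000)
(28/12)*u + b(T) = (28/12)*16 + 6 = (28*(1/12))*16 + 6 = (7/3)*16 + 6 = 112/3 + 6 = 130/3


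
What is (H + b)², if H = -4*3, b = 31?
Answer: 361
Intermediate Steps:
H = -12
(H + b)² = (-12 + 31)² = 19² = 361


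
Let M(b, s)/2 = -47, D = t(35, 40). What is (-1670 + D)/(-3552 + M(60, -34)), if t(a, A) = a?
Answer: 1635/3646 ≈ 0.44844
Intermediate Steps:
D = 35
M(b, s) = -94 (M(b, s) = 2*(-47) = -94)
(-1670 + D)/(-3552 + M(60, -34)) = (-1670 + 35)/(-3552 - 94) = -1635/(-3646) = -1635*(-1/3646) = 1635/3646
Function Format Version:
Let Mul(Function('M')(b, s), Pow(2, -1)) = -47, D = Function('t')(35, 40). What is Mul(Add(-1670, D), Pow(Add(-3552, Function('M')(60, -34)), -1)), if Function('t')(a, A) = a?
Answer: Rational(1635, 3646) ≈ 0.44844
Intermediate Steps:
D = 35
Function('M')(b, s) = -94 (Function('M')(b, s) = Mul(2, -47) = -94)
Mul(Add(-1670, D), Pow(Add(-3552, Function('M')(60, -34)), -1)) = Mul(Add(-1670, 35), Pow(Add(-3552, -94), -1)) = Mul(-1635, Pow(-3646, -1)) = Mul(-1635, Rational(-1, 3646)) = Rational(1635, 3646)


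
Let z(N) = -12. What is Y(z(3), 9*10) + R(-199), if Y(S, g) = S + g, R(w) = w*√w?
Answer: 78 - 199*I*√199 ≈ 78.0 - 2807.2*I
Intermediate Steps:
R(w) = w^(3/2)
Y(z(3), 9*10) + R(-199) = (-12 + 9*10) + (-199)^(3/2) = (-12 + 90) - 199*I*√199 = 78 - 199*I*√199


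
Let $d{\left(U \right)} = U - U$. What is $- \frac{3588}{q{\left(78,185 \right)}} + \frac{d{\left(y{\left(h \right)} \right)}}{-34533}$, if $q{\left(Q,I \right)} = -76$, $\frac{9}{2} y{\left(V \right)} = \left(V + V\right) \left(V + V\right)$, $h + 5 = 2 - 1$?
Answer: $\frac{897}{19} \approx 47.211$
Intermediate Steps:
$h = -4$ ($h = -5 + \left(2 - 1\right) = -5 + 1 = -4$)
$y{\left(V \right)} = \frac{8 V^{2}}{9}$ ($y{\left(V \right)} = \frac{2 \left(V + V\right) \left(V + V\right)}{9} = \frac{2 \cdot 2 V 2 V}{9} = \frac{2 \cdot 4 V^{2}}{9} = \frac{8 V^{2}}{9}$)
$d{\left(U \right)} = 0$
$- \frac{3588}{q{\left(78,185 \right)}} + \frac{d{\left(y{\left(h \right)} \right)}}{-34533} = - \frac{3588}{-76} + \frac{0}{-34533} = \left(-3588\right) \left(- \frac{1}{76}\right) + 0 \left(- \frac{1}{34533}\right) = \frac{897}{19} + 0 = \frac{897}{19}$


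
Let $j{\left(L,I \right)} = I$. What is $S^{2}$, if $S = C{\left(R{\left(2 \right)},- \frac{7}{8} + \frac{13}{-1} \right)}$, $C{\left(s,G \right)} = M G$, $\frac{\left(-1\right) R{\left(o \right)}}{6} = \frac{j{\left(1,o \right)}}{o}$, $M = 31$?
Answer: $\frac{11840481}{64} \approx 1.8501 \cdot 10^{5}$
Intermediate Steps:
$R{\left(o \right)} = -6$ ($R{\left(o \right)} = - 6 \frac{o}{o} = \left(-6\right) 1 = -6$)
$C{\left(s,G \right)} = 31 G$
$S = - \frac{3441}{8}$ ($S = 31 \left(- \frac{7}{8} + \frac{13}{-1}\right) = 31 \left(\left(-7\right) \frac{1}{8} + 13 \left(-1\right)\right) = 31 \left(- \frac{7}{8} - 13\right) = 31 \left(- \frac{111}{8}\right) = - \frac{3441}{8} \approx -430.13$)
$S^{2} = \left(- \frac{3441}{8}\right)^{2} = \frac{11840481}{64}$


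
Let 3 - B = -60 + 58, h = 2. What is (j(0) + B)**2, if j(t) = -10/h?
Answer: 0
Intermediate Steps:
j(t) = -5 (j(t) = -10/2 = -10*1/2 = -5)
B = 5 (B = 3 - (-60 + 58) = 3 - 1*(-2) = 3 + 2 = 5)
(j(0) + B)**2 = (-5 + 5)**2 = 0**2 = 0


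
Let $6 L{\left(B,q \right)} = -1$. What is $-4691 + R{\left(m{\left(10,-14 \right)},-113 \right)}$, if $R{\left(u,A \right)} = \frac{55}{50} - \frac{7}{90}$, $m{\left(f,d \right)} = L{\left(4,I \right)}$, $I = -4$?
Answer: $- \frac{211049}{45} \approx -4690.0$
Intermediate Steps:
$L{\left(B,q \right)} = - \frac{1}{6}$ ($L{\left(B,q \right)} = \frac{1}{6} \left(-1\right) = - \frac{1}{6}$)
$m{\left(f,d \right)} = - \frac{1}{6}$
$R{\left(u,A \right)} = \frac{46}{45}$ ($R{\left(u,A \right)} = 55 \cdot \frac{1}{50} - \frac{7}{90} = \frac{11}{10} - \frac{7}{90} = \frac{46}{45}$)
$-4691 + R{\left(m{\left(10,-14 \right)},-113 \right)} = -4691 + \frac{46}{45} = - \frac{211049}{45}$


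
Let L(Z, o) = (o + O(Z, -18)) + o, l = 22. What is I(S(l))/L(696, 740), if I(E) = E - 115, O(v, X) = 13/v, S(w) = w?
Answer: -64728/1030093 ≈ -0.062837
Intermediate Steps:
I(E) = -115 + E
L(Z, o) = 2*o + 13/Z (L(Z, o) = (o + 13/Z) + o = 2*o + 13/Z)
I(S(l))/L(696, 740) = (-115 + 22)/(2*740 + 13/696) = -93/(1480 + 13*(1/696)) = -93/(1480 + 13/696) = -93/1030093/696 = -93*696/1030093 = -64728/1030093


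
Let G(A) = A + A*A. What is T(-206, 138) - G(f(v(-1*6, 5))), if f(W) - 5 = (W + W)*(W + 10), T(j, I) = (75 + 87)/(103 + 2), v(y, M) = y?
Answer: -63156/35 ≈ -1804.5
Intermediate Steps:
T(j, I) = 54/35 (T(j, I) = 162/105 = 162*(1/105) = 54/35)
f(W) = 5 + 2*W*(10 + W) (f(W) = 5 + (W + W)*(W + 10) = 5 + (2*W)*(10 + W) = 5 + 2*W*(10 + W))
G(A) = A + A²
T(-206, 138) - G(f(v(-1*6, 5))) = 54/35 - (5 + 2*(-1*6)² + 20*(-1*6))*(1 + (5 + 2*(-1*6)² + 20*(-1*6))) = 54/35 - (5 + 2*(-6)² + 20*(-6))*(1 + (5 + 2*(-6)² + 20*(-6))) = 54/35 - (5 + 2*36 - 120)*(1 + (5 + 2*36 - 120)) = 54/35 - (5 + 72 - 120)*(1 + (5 + 72 - 120)) = 54/35 - (-43)*(1 - 43) = 54/35 - (-43)*(-42) = 54/35 - 1*1806 = 54/35 - 1806 = -63156/35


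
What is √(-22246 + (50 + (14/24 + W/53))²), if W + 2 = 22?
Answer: I*√7947945095/636 ≈ 140.17*I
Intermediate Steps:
W = 20 (W = -2 + 22 = 20)
√(-22246 + (50 + (14/24 + W/53))²) = √(-22246 + (50 + (14/24 + 20/53))²) = √(-22246 + (50 + (14*(1/24) + 20*(1/53)))²) = √(-22246 + (50 + (7/12 + 20/53))²) = √(-22246 + (50 + 611/636)²) = √(-22246 + (32411/636)²) = √(-22246 + 1050472921/404496) = √(-7947945095/404496) = I*√7947945095/636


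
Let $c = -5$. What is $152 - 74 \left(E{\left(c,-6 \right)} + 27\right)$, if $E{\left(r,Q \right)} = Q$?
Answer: $-1402$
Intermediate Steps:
$152 - 74 \left(E{\left(c,-6 \right)} + 27\right) = 152 - 74 \left(-6 + 27\right) = 152 - 1554 = -1402$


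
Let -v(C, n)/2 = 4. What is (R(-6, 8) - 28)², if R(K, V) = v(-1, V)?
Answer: 1296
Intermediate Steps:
v(C, n) = -8 (v(C, n) = -2*4 = -8)
R(K, V) = -8
(R(-6, 8) - 28)² = (-8 - 28)² = (-36)² = 1296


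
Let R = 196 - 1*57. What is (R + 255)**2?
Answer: 155236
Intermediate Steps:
R = 139 (R = 196 - 57 = 139)
(R + 255)**2 = (139 + 255)**2 = 394**2 = 155236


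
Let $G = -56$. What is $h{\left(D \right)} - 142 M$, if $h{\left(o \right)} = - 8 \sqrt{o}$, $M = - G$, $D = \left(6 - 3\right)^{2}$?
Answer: $-7976$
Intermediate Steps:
$D = 9$ ($D = 3^{2} = 9$)
$M = 56$ ($M = \left(-1\right) \left(-56\right) = 56$)
$h{\left(D \right)} - 142 M = - 8 \sqrt{9} - 7952 = \left(-8\right) 3 - 7952 = -24 - 7952 = -7976$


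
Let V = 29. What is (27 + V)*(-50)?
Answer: -2800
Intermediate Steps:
(27 + V)*(-50) = (27 + 29)*(-50) = 56*(-50) = -2800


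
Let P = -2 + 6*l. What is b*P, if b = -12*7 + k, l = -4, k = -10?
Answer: 2444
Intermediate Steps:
b = -94 (b = -12*7 - 10 = -84 - 10 = -94)
P = -26 (P = -2 + 6*(-4) = -2 - 24 = -26)
b*P = -94*(-26) = 2444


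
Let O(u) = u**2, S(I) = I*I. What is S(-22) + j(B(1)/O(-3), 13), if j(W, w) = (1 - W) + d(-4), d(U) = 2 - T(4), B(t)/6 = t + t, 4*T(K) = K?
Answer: 1454/3 ≈ 484.67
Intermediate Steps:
T(K) = K/4
B(t) = 12*t (B(t) = 6*(t + t) = 6*(2*t) = 12*t)
S(I) = I**2
d(U) = 1 (d(U) = 2 - 4/4 = 2 - 1*1 = 2 - 1 = 1)
j(W, w) = 2 - W (j(W, w) = (1 - W) + 1 = 2 - W)
S(-22) + j(B(1)/O(-3), 13) = (-22)**2 + (2 - 12*1/((-3)**2)) = 484 + (2 - 12/9) = 484 + (2 - 1*4/3) = 484 + (2 - 4/3) = 484 + 2/3 = 1454/3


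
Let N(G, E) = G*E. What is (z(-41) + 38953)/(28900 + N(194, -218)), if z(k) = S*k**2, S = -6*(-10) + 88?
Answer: -287741/13392 ≈ -21.486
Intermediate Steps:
S = 148 (S = 60 + 88 = 148)
z(k) = 148*k**2
N(G, E) = E*G
(z(-41) + 38953)/(28900 + N(194, -218)) = (148*(-41)**2 + 38953)/(28900 - 218*194) = (148*1681 + 38953)/(28900 - 42292) = (248788 + 38953)/(-13392) = 287741*(-1/13392) = -287741/13392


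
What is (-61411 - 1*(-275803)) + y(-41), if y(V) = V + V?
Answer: 214310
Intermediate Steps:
y(V) = 2*V
(-61411 - 1*(-275803)) + y(-41) = (-61411 - 1*(-275803)) + 2*(-41) = (-61411 + 275803) - 82 = 214392 - 82 = 214310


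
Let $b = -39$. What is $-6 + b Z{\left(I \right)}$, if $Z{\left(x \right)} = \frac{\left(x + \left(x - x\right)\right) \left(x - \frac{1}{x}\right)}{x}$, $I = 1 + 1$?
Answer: $- \frac{129}{2} \approx -64.5$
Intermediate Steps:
$I = 2$
$Z{\left(x \right)} = x - \frac{1}{x}$ ($Z{\left(x \right)} = \frac{\left(x + 0\right) \left(x - \frac{1}{x}\right)}{x} = \frac{x \left(x - \frac{1}{x}\right)}{x} = x - \frac{1}{x}$)
$-6 + b Z{\left(I \right)} = -6 - 39 \left(2 - \frac{1}{2}\right) = -6 - \frac{117}{2} = - \frac{129}{2}$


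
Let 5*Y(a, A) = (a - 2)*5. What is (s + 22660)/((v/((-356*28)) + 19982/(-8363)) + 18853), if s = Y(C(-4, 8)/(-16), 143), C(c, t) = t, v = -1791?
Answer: 629594405160/523815607703 ≈ 1.2019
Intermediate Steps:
Y(a, A) = -2 + a (Y(a, A) = ((a - 2)*5)/5 = ((-2 + a)*5)/5 = (-10 + 5*a)/5 = -2 + a)
s = -5/2 (s = -2 + 8/(-16) = -2 + 8*(-1/16) = -2 - ½ = -5/2 ≈ -2.5000)
(s + 22660)/((v/((-356*28)) + 19982/(-8363)) + 18853) = (-5/2 + 22660)/((-1791/((-356*28)) + 19982/(-8363)) + 18853) = 45315/(2*((-1791/(-9968) + 19982*(-1/8363)) + 18853)) = 45315/(2*((-1791*(-1/9968) - 19982/8363) + 18853)) = 45315/(2*((1791/9968 - 19982/8363) + 18853)) = 45315/(2*(-184202443/83362384 + 18853)) = 45315/(2*(1571446823109/83362384)) = (45315/2)*(83362384/1571446823109) = 629594405160/523815607703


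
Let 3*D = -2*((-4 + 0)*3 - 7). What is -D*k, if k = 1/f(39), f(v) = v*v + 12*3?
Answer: -38/4671 ≈ -0.0081353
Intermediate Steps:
f(v) = 36 + v**2 (f(v) = v**2 + 36 = 36 + v**2)
k = 1/1557 (k = 1/(36 + 39**2) = 1/(36 + 1521) = 1/1557 ≈ 0.00064226)
D = 38/3 (D = (-2*((-4 + 0)*3 - 7))/3 = (-2*(-4*3 - 7))/3 = (-2*(-12 - 7))/3 = (-2*(-19))/3 = (1/3)*38 = 38/3 ≈ 12.667)
-D*k = -38/(3*1557) = -1*38/4671 = -38/4671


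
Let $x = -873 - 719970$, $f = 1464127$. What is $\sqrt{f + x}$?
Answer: $2 \sqrt{185821} \approx 862.14$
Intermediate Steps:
$x = -720843$ ($x = -873 - 719970 = -720843$)
$\sqrt{f + x} = \sqrt{1464127 - 720843} = \sqrt{743284} = 2 \sqrt{185821}$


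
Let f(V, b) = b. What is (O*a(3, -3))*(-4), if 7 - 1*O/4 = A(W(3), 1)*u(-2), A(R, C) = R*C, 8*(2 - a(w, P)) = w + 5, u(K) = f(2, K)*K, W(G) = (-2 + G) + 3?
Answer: 144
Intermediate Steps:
W(G) = 1 + G
u(K) = K**2 (u(K) = K*K = K**2)
a(w, P) = 11/8 - w/8 (a(w, P) = 2 - (w + 5)/8 = 2 - (5 + w)/8 = 2 + (-5/8 - w/8) = 11/8 - w/8)
A(R, C) = C*R
O = -36 (O = 28 - 4*1*(1 + 3)*(-2)**2 = 28 - 4*1*4*4 = 28 - 16*4 = 28 - 4*16 = 28 - 64 = -36)
(O*a(3, -3))*(-4) = -36*(11/8 - 1/8*3)*(-4) = -36*(11/8 - 3/8)*(-4) = -36*1*(-4) = -36*(-4) = 144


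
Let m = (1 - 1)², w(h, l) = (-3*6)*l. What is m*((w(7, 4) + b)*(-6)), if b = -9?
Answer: 0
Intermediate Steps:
w(h, l) = -18*l
m = 0 (m = 0² = 0)
m*((w(7, 4) + b)*(-6)) = 0*((-18*4 - 9)*(-6)) = 0*((-72 - 9)*(-6)) = 0*(-81*(-6)) = 0*486 = 0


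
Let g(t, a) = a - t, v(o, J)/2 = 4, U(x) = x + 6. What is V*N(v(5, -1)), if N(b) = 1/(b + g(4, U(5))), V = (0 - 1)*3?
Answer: -⅕ ≈ -0.20000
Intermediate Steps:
U(x) = 6 + x
v(o, J) = 8 (v(o, J) = 2*4 = 8)
V = -3 (V = -1*3 = -3)
N(b) = 1/(7 + b) (N(b) = 1/(b + ((6 + 5) - 1*4)) = 1/(b + (11 - 4)) = 1/(b + 7) = 1/(7 + b))
V*N(v(5, -1)) = -3/(7 + 8) = -3/15 = -3*1/15 = -⅕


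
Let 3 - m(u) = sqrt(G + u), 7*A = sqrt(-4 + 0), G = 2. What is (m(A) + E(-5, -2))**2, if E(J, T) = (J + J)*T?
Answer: (161 - sqrt(14)*sqrt(7 + I))**2/49 ≈ 465.78 - 4.3492*I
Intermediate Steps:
A = 2*I/7 (A = sqrt(-4 + 0)/7 = sqrt(-4)/7 = (2*I)/7 = 2*I/7 ≈ 0.28571*I)
E(J, T) = 2*J*T (E(J, T) = (2*J)*T = 2*J*T)
m(u) = 3 - sqrt(2 + u)
(m(A) + E(-5, -2))**2 = ((3 - sqrt(2 + 2*I/7)) + 2*(-5)*(-2))**2 = ((3 - sqrt(2 + 2*I/7)) + 20)**2 = (23 - sqrt(2 + 2*I/7))**2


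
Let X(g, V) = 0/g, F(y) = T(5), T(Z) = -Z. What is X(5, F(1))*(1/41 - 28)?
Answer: 0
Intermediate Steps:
F(y) = -5 (F(y) = -1*5 = -5)
X(g, V) = 0
X(5, F(1))*(1/41 - 28) = 0*(1/41 - 28) = 0*(-1147/41) = 0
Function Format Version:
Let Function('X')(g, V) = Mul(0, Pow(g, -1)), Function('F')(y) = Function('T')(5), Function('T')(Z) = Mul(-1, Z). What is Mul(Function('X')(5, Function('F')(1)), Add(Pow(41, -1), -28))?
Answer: 0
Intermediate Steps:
Function('F')(y) = -5 (Function('F')(y) = Mul(-1, 5) = -5)
Function('X')(g, V) = 0
Mul(Function('X')(5, Function('F')(1)), Add(Pow(41, -1), -28)) = Mul(0, Add(Pow(41, -1), -28)) = Mul(0, Add(Rational(1, 41), -28)) = Mul(0, Rational(-1147, 41)) = 0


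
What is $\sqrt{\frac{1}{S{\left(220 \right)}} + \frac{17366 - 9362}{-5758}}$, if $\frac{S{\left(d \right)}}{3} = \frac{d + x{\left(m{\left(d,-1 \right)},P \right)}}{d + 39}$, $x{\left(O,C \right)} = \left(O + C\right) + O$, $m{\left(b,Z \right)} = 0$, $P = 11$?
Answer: $\frac{5 i \sqrt{366948703}}{95007} \approx 1.0081 i$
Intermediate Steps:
$x{\left(O,C \right)} = C + 2 O$ ($x{\left(O,C \right)} = \left(C + O\right) + O = C + 2 O$)
$S{\left(d \right)} = \frac{3 \left(11 + d\right)}{39 + d}$ ($S{\left(d \right)} = 3 \frac{d + \left(11 + 2 \cdot 0\right)}{d + 39} = 3 \frac{d + \left(11 + 0\right)}{39 + d} = 3 \frac{d + 11}{39 + d} = 3 \frac{11 + d}{39 + d} = \frac{3 \left(11 + d\right)}{39 + d}$)
$\sqrt{\frac{1}{S{\left(220 \right)}} + \frac{17366 - 9362}{-5758}} = \sqrt{\frac{1}{3 \frac{1}{39 + 220} \left(11 + 220\right)} + \frac{17366 - 9362}{-5758}} = \sqrt{\frac{1}{3 \cdot \frac{1}{259} \cdot 231} + 8004 \left(- \frac{1}{5758}\right)} = \sqrt{\frac{1}{3 \cdot \frac{1}{259} \cdot 231} - \frac{4002}{2879}} = \sqrt{\frac{1}{\frac{99}{37}} - \frac{4002}{2879}} = \sqrt{\frac{37}{99} - \frac{4002}{2879}} = \sqrt{- \frac{289675}{285021}} = \frac{5 i \sqrt{366948703}}{95007}$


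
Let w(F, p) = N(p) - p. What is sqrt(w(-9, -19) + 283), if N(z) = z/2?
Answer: 3*sqrt(130)/2 ≈ 17.103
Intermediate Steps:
N(z) = z/2 (N(z) = z*(1/2) = z/2)
w(F, p) = -p/2 (w(F, p) = p/2 - p = -p/2)
sqrt(w(-9, -19) + 283) = sqrt(-1/2*(-19) + 283) = sqrt(19/2 + 283) = sqrt(585/2) = 3*sqrt(130)/2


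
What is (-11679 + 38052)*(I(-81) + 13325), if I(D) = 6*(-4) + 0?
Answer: 350787273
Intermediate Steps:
I(D) = -24 (I(D) = -24 + 0 = -24)
(-11679 + 38052)*(I(-81) + 13325) = (-11679 + 38052)*(-24 + 13325) = 26373*13301 = 350787273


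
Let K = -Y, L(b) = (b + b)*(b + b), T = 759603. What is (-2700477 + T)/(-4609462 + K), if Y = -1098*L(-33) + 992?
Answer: -323479/28739 ≈ -11.256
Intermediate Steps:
L(b) = 4*b**2 (L(b) = (2*b)*(2*b) = 4*b**2)
Y = -4781896 (Y = -4392*(-33)**2 + 992 = -4392*1089 + 992 = -1098*4356 + 992 = -4782888 + 992 = -4781896)
K = 4781896 (K = -1*(-4781896) = 4781896)
(-2700477 + T)/(-4609462 + K) = (-2700477 + 759603)/(-4609462 + 4781896) = -1940874/172434 = -1940874*1/172434 = -323479/28739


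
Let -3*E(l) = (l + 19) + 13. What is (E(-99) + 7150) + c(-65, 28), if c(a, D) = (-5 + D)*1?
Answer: 21586/3 ≈ 7195.3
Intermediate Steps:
E(l) = -32/3 - l/3 (E(l) = -((l + 19) + 13)/3 = -((19 + l) + 13)/3 = -(32 + l)/3 = -32/3 - l/3)
c(a, D) = -5 + D
(E(-99) + 7150) + c(-65, 28) = ((-32/3 - ⅓*(-99)) + 7150) + (-5 + 28) = ((-32/3 + 33) + 7150) + 23 = (67/3 + 7150) + 23 = 21517/3 + 23 = 21586/3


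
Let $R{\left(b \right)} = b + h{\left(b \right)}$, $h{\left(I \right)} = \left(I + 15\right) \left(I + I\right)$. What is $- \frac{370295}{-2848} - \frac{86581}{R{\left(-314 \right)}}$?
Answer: $\frac{34584088711}{266940192} \approx 129.56$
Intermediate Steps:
$h{\left(I \right)} = 2 I \left(15 + I\right)$ ($h{\left(I \right)} = \left(15 + I\right) 2 I = 2 I \left(15 + I\right)$)
$R{\left(b \right)} = b + 2 b \left(15 + b\right)$
$- \frac{370295}{-2848} - \frac{86581}{R{\left(-314 \right)}} = - \frac{370295}{-2848} - \frac{86581}{\left(-314\right) \left(31 + 2 \left(-314\right)\right)} = \left(-370295\right) \left(- \frac{1}{2848}\right) - \frac{86581}{\left(-314\right) \left(31 - 628\right)} = \frac{370295}{2848} - \frac{86581}{\left(-314\right) \left(-597\right)} = \frac{370295}{2848} - \frac{86581}{187458} = \frac{34584088711}{266940192}$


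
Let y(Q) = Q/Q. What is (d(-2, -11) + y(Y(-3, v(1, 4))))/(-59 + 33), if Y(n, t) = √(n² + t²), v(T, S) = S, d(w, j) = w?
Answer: 1/26 ≈ 0.038462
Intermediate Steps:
y(Q) = 1
(d(-2, -11) + y(Y(-3, v(1, 4))))/(-59 + 33) = (-2 + 1)/(-59 + 33) = -1/(-26) = -1*(-1/26) = 1/26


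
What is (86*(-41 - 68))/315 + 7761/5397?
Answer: -327529/11565 ≈ -28.321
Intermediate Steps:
(86*(-41 - 68))/315 + 7761/5397 = (86*(-109))*(1/315) + 7761*(1/5397) = -9374*1/315 + 2587/1799 = -9374/315 + 2587/1799 = -327529/11565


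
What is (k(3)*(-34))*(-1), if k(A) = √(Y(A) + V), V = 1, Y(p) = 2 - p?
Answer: 0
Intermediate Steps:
k(A) = √(3 - A) (k(A) = √((2 - A) + 1) = √(3 - A))
(k(3)*(-34))*(-1) = (√(3 - 1*3)*(-34))*(-1) = (√(3 - 3)*(-34))*(-1) = (√0*(-34))*(-1) = (0*(-34))*(-1) = 0*(-1) = 0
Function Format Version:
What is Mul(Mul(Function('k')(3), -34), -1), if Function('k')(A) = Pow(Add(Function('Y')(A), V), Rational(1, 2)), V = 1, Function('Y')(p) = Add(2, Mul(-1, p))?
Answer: 0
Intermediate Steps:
Function('k')(A) = Pow(Add(3, Mul(-1, A)), Rational(1, 2)) (Function('k')(A) = Pow(Add(Add(2, Mul(-1, A)), 1), Rational(1, 2)) = Pow(Add(3, Mul(-1, A)), Rational(1, 2)))
Mul(Mul(Function('k')(3), -34), -1) = Mul(Mul(Pow(Add(3, Mul(-1, 3)), Rational(1, 2)), -34), -1) = Mul(Mul(Pow(Add(3, -3), Rational(1, 2)), -34), -1) = Mul(Mul(Pow(0, Rational(1, 2)), -34), -1) = Mul(Mul(0, -34), -1) = Mul(0, -1) = 0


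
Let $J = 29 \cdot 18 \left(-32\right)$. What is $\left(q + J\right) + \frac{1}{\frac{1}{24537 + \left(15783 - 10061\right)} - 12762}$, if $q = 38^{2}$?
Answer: $- \frac{5892883378079}{386165357} \approx -15260.0$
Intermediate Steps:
$J = -16704$ ($J = 522 \left(-32\right) = -16704$)
$q = 1444$
$\left(q + J\right) + \frac{1}{\frac{1}{24537 + \left(15783 - 10061\right)} - 12762} = \left(1444 - 16704\right) + \frac{1}{\frac{1}{24537 + \left(15783 - 10061\right)} - 12762} = -15260 + \frac{1}{\frac{1}{24537 + \left(15783 - 10061\right)} - 12762} = -15260 + \frac{1}{\frac{1}{24537 + 5722} - 12762} = -15260 + \frac{1}{\frac{1}{30259} - 12762} = -15260 + \frac{1}{- \frac{386165357}{30259}} = -15260 - \frac{30259}{386165357} = - \frac{5892883378079}{386165357}$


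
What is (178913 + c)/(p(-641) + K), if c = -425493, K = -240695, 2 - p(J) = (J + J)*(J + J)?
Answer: 246580/1884217 ≈ 0.13087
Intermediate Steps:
p(J) = 2 - 4*J² (p(J) = 2 - (J + J)*(J + J) = 2 - 2*J*2*J = 2 - 4*J²)
(178913 + c)/(p(-641) + K) = (178913 - 425493)/((2 - 4*(-641)²) - 240695) = -246580/((2 - 4*410881) - 240695) = -246580/((2 - 1643524) - 240695) = -246580/(-1643522 - 240695) = -246580/(-1884217) = -246580*(-1/1884217) = 246580/1884217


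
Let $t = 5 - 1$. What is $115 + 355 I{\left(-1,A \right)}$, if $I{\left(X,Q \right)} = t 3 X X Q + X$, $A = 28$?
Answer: $119040$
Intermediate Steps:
$t = 4$ ($t = 5 - 1 = 4$)
$I{\left(X,Q \right)} = X + 12 Q X^{2}$ ($I{\left(X,Q \right)} = 4 \cdot 3 X X Q + X = 12 X X Q + X = 12 X^{2} Q + X = 12 Q X^{2} + X = X + 12 Q X^{2}$)
$115 + 355 I{\left(-1,A \right)} = 115 + 355 \left(- (1 + 12 \cdot 28 \left(-1\right))\right) = 115 + 355 \left(- (1 - 336)\right) = 115 + 355 \left(\left(-1\right) \left(-335\right)\right) = 115 + 355 \cdot 335 = 115 + 118925 = 119040$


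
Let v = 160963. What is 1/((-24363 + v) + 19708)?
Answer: 1/156308 ≈ 6.3976e-6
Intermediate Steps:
1/((-24363 + v) + 19708) = 1/((-24363 + 160963) + 19708) = 1/(136600 + 19708) = 1/156308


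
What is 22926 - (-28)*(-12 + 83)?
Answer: 24914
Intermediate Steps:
22926 - (-28)*(-12 + 83) = 22926 - (-28)*71 = 22926 - 1*(-1988) = 22926 + 1988 = 24914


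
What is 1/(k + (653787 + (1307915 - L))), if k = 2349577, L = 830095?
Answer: 1/3481184 ≈ 2.8726e-7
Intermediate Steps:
1/(k + (653787 + (1307915 - L))) = 1/(2349577 + (653787 + (1307915 - 1*830095))) = 1/(2349577 + (653787 + (1307915 - 830095))) = 1/(2349577 + (653787 + 477820)) = 1/(2349577 + 1131607) = 1/3481184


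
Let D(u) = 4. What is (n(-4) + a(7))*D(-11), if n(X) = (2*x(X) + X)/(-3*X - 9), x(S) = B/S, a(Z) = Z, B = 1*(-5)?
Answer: 26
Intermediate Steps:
B = -5
x(S) = -5/S
n(X) = (X - 10/X)/(-9 - 3*X) (n(X) = (2*(-5/X) + X)/(-3*X - 9) = (-10/X + X)/(-9 - 3*X) = (X - 10/X)/(-9 - 3*X))
(n(-4) + a(7))*D(-11) = ((1/3)*(10 - 1*(-4)**2)/(-4*(3 - 4)) + 7)*4 = ((1/3)*(-1/4)*(10 - 1*16)/(-1) + 7)*4 = ((1/3)*(-1/4)*(-1)*(10 - 16) + 7)*4 = ((1/3)*(-1/4)*(-1)*(-6) + 7)*4 = (-1/2 + 7)*4 = (13/2)*4 = 26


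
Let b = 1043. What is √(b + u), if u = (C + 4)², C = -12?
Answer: 3*√123 ≈ 33.272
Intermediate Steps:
u = 64 (u = (-12 + 4)² = (-8)² = 64)
√(b + u) = √(1043 + 64) = √1107 = 3*√123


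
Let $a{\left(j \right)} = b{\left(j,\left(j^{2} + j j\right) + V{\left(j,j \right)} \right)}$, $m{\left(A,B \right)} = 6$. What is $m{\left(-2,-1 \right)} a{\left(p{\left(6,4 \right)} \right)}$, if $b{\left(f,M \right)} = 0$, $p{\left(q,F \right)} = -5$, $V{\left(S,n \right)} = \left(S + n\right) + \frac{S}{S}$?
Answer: $0$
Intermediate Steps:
$V{\left(S,n \right)} = 1 + S + n$ ($V{\left(S,n \right)} = \left(S + n\right) + 1 = 1 + S + n$)
$a{\left(j \right)} = 0$
$m{\left(-2,-1 \right)} a{\left(p{\left(6,4 \right)} \right)} = 6 \cdot 0 = 0$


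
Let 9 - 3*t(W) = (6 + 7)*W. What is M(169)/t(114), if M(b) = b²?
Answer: -28561/491 ≈ -58.169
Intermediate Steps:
t(W) = 3 - 13*W/3 (t(W) = 3 - (6 + 7)*W/3 = 3 - 13*W/3)
M(169)/t(114) = 169²/(3 - 13/3*114) = 28561/(3 - 494) = 28561/(-491) = 28561*(-1/491) = -28561/491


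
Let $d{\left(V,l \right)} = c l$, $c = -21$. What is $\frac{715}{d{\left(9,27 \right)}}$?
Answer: $- \frac{715}{567} \approx -1.261$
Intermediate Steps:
$d{\left(V,l \right)} = - 21 l$
$\frac{715}{d{\left(9,27 \right)}} = \frac{715}{\left(-21\right) 27} = \frac{715}{-567} = 715 \left(- \frac{1}{567}\right) = - \frac{715}{567}$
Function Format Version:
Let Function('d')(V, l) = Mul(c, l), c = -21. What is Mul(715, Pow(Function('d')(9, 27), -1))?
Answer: Rational(-715, 567) ≈ -1.2610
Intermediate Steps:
Function('d')(V, l) = Mul(-21, l)
Mul(715, Pow(Function('d')(9, 27), -1)) = Mul(715, Pow(Mul(-21, 27), -1)) = Mul(715, Pow(-567, -1)) = Mul(715, Rational(-1, 567)) = Rational(-715, 567)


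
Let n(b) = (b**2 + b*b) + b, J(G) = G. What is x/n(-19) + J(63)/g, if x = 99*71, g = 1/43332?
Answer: 1919137977/703 ≈ 2.7299e+6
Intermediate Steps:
g = 1/43332 ≈ 2.3078e-5
x = 7029
n(b) = b + 2*b**2 (n(b) = (b**2 + b**2) + b = 2*b**2 + b = b + 2*b**2)
x/n(-19) + J(63)/g = 7029/((-19*(1 + 2*(-19)))) + 63/(1/43332) = 7029/((-19*(1 - 38))) + 63*43332 = 7029/((-19*(-37))) + 2729916 = 7029/703 + 2729916 = 1919137977/703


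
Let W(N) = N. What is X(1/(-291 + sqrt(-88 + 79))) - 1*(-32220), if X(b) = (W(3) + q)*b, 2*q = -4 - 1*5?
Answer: 606380497/18820 + I/18820 ≈ 32220.0 + 5.3135e-5*I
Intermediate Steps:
q = -9/2 (q = (-4 - 1*5)/2 = (-4 - 5)/2 = (1/2)*(-9) = -9/2 ≈ -4.5000)
X(b) = -3*b/2 (X(b) = (3 - 9/2)*b = -3*b/2)
X(1/(-291 + sqrt(-88 + 79))) - 1*(-32220) = -3/(2*(-291 + sqrt(-88 + 79))) - 1*(-32220) = -3/(2*(-291 + sqrt(-9))) + 32220 = -3*(-291 - 3*I)/84690/2 + 32220 = -(-291 - 3*I)/56460 + 32220 = 32220 - (-291 - 3*I)/56460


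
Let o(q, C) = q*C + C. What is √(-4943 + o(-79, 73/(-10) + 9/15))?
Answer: I*√110510/5 ≈ 66.486*I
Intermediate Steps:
o(q, C) = C + C*q (o(q, C) = C*q + C = C + C*q)
√(-4943 + o(-79, 73/(-10) + 9/15)) = √(-4943 + (73/(-10) + 9/15)*(1 - 79)) = √(-4943 + (73*(-⅒) + 9*(1/15))*(-78)) = √(-4943 + (-73/10 + ⅗)*(-78)) = √(-4943 - 67/10*(-78)) = √(-4943 + 2613/5) = √(-22102/5) = I*√110510/5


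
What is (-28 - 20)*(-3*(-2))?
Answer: -288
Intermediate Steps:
(-28 - 20)*(-3*(-2)) = -48*6 = -288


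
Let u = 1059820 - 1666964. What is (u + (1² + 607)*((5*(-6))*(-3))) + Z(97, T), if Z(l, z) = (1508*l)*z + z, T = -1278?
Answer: -187494430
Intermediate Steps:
Z(l, z) = z + 1508*l*z (Z(l, z) = 1508*l*z + z = z + 1508*l*z)
u = -607144
(u + (1² + 607)*((5*(-6))*(-3))) + Z(97, T) = (-607144 + (1² + 607)*((5*(-6))*(-3))) - 1278*(1 + 1508*97) = (-607144 + (1 + 607)*(-30*(-3))) - 1278*(1 + 146276) = (-607144 + 608*90) - 1278*146277 = (-607144 + 54720) - 186942006 = -552424 - 186942006 = -187494430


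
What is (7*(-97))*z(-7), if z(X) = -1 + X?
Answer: 5432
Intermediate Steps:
(7*(-97))*z(-7) = (7*(-97))*(-1 - 7) = -679*(-8) = 5432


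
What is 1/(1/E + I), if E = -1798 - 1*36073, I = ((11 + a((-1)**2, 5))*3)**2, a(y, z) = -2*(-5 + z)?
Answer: 37871/41241518 ≈ 0.00091827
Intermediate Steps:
a(y, z) = 10 - 2*z
I = 1089 (I = ((11 + (10 - 2*5))*3)**2 = ((11 + (10 - 10))*3)**2 = ((11 + 0)*3)**2 = (11*3)**2 = 33**2 = 1089)
E = -37871 (E = -1798 - 36073 = -37871)
1/(1/E + I) = 1/(1/(-37871) + 1089) = 1/(-1/37871 + 1089) = 1/(41241518/37871) = 37871/41241518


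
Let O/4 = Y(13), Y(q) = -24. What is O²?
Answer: 9216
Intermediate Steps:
O = -96 (O = 4*(-24) = -96)
O² = (-96)² = 9216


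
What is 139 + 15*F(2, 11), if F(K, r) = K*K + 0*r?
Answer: 199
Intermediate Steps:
F(K, r) = K**2 (F(K, r) = K**2 + 0 = K**2)
139 + 15*F(2, 11) = 139 + 15*2**2 = 139 + 15*4 = 139 + 60 = 199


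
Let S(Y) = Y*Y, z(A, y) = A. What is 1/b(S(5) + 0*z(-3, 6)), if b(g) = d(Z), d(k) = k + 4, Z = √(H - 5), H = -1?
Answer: 2/11 - I*√6/22 ≈ 0.18182 - 0.11134*I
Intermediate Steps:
S(Y) = Y²
Z = I*√6 (Z = √(-1 - 5) = √(-6) = I*√6 ≈ 2.4495*I)
d(k) = 4 + k
b(g) = 4 + I*√6
1/b(S(5) + 0*z(-3, 6)) = 1/(4 + I*√6)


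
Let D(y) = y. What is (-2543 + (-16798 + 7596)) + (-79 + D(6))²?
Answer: -6416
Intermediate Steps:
(-2543 + (-16798 + 7596)) + (-79 + D(6))² = (-2543 + (-16798 + 7596)) + (-79 + 6)² = (-2543 - 9202) + (-73)² = -11745 + 5329 = -6416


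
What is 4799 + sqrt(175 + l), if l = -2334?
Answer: 4799 + I*sqrt(2159) ≈ 4799.0 + 46.465*I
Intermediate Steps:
4799 + sqrt(175 + l) = 4799 + sqrt(175 - 2334) = 4799 + sqrt(-2159) = 4799 + I*sqrt(2159)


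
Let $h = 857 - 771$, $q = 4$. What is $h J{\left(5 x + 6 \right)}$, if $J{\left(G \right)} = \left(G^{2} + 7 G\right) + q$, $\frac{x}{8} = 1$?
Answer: $210012$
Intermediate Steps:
$x = 8$ ($x = 8 \cdot 1 = 8$)
$J{\left(G \right)} = 4 + G^{2} + 7 G$ ($J{\left(G \right)} = \left(G^{2} + 7 G\right) + 4 = 4 + G^{2} + 7 G$)
$h = 86$
$h J{\left(5 x + 6 \right)} = 86 \left(4 + \left(5 \cdot 8 + 6\right)^{2} + 7 \left(5 \cdot 8 + 6\right)\right) = 86 \left(4 + \left(40 + 6\right)^{2} + 7 \left(40 + 6\right)\right) = 86 \left(4 + 46^{2} + 7 \cdot 46\right) = 86 \left(4 + 2116 + 322\right) = 86 \cdot 2442 = 210012$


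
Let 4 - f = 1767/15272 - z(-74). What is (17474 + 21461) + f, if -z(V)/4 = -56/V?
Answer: 22001251253/565064 ≈ 38936.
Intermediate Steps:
z(V) = 224/V (z(V) = -(-224)/V = 224/V)
f = 484413/565064 (f = 4 - (1767/15272 - 224/(-74)) = 4 - (1767*(1/15272) - 224*(-1)/74) = 4 - (1767/15272 - 1*(-112/37)) = 4 - (1767/15272 + 112/37) = 4 - 1*1775843/565064 = 4 - 1775843/565064 = 484413/565064 ≈ 0.85727)
(17474 + 21461) + f = (17474 + 21461) + 484413/565064 = 38935 + 484413/565064 = 22001251253/565064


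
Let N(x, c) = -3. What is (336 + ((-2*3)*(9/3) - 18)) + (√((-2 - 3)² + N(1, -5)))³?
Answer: 300 + 22*√22 ≈ 403.19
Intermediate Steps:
(336 + ((-2*3)*(9/3) - 18)) + (√((-2 - 3)² + N(1, -5)))³ = (336 + ((-2*3)*(9/3) - 18)) + (√((-2 - 3)² - 3))³ = (336 + (-54/3 - 18)) + (√((-5)² - 3))³ = (336 + (-6*3 - 18)) + (√(25 - 3))³ = (336 + (-18 - 18)) + (√22)³ = (336 - 36) + 22*√22 = 300 + 22*√22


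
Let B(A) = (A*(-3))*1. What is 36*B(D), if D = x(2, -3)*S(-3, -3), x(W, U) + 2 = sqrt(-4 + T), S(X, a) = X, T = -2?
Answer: -648 + 324*I*sqrt(6) ≈ -648.0 + 793.63*I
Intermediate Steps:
x(W, U) = -2 + I*sqrt(6) (x(W, U) = -2 + sqrt(-4 - 2) = -2 + sqrt(-6) = -2 + I*sqrt(6))
D = 6 - 3*I*sqrt(6) (D = (-2 + I*sqrt(6))*(-3) = 6 - 3*I*sqrt(6) ≈ 6.0 - 7.3485*I)
B(A) = -3*A (B(A) = -3*A*1 = -3*A)
36*B(D) = 36*(-3*(6 - 3*I*sqrt(6))) = 36*(-18 + 9*I*sqrt(6)) = -648 + 324*I*sqrt(6)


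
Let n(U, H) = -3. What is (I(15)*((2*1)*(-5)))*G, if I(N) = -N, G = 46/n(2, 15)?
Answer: -2300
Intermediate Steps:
G = -46/3 (G = 46/(-3) = 46*(-⅓) = -46/3 ≈ -15.333)
(I(15)*((2*1)*(-5)))*G = ((-1*15)*((2*1)*(-5)))*(-46/3) = -30*(-5)*(-46/3) = -15*(-10)*(-46/3) = 150*(-46/3) = -2300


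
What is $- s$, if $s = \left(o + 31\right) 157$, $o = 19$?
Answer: $-7850$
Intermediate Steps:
$s = 7850$ ($s = \left(19 + 31\right) 157 = 50 \cdot 157 = 7850$)
$- s = \left(-1\right) 7850 = -7850$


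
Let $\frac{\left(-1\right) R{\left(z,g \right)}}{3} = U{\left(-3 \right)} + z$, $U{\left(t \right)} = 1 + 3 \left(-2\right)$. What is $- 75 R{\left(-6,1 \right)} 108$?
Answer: $-267300$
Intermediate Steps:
$U{\left(t \right)} = -5$ ($U{\left(t \right)} = 1 - 6 = -5$)
$R{\left(z,g \right)} = 15 - 3 z$ ($R{\left(z,g \right)} = - 3 \left(-5 + z\right) = 15 - 3 z$)
$- 75 R{\left(-6,1 \right)} 108 = - 75 \left(15 - -18\right) 108 = - 75 \left(15 + 18\right) 108 = \left(-75\right) 33 \cdot 108 = \left(-2475\right) 108 = -267300$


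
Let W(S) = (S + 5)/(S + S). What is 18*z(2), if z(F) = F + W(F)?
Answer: 135/2 ≈ 67.500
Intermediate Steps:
W(S) = (5 + S)/(2*S) (W(S) = (5 + S)/((2*S)) = (5 + S)*(1/(2*S)) = (5 + S)/(2*S))
z(F) = F + (5 + F)/(2*F)
18*z(2) = 18*(½ + 2 + (5/2)/2) = 18*(½ + 2 + (5/2)*(½)) = 18*(½ + 2 + 5/4) = 18*(15/4) = 135/2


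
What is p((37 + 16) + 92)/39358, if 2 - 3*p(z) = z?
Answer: -13/10734 ≈ -0.0012111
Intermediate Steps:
p(z) = 2/3 - z/3
p((37 + 16) + 92)/39358 = (2/3 - ((37 + 16) + 92)/3)/39358 = (2/3 - (53 + 92)/3)*(1/39358) = (2/3 - 1/3*145)*(1/39358) = (2/3 - 145/3)*(1/39358) = -143/3*1/39358 = -13/10734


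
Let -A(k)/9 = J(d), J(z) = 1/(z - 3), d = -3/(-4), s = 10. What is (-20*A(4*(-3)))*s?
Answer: -800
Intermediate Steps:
d = ¾ (d = -3*(-¼) = ¾ ≈ 0.75000)
J(z) = 1/(-3 + z)
A(k) = 4 (A(k) = -9/(-3 + ¾) = -9/(-9/4) = -9*(-4/9) = 4)
(-20*A(4*(-3)))*s = -20*4*10 = -80*10 = -800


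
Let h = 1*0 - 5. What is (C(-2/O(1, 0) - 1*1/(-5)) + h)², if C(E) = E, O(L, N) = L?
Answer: 1156/25 ≈ 46.240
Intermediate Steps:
h = -5 (h = 0 - 5 = -5)
(C(-2/O(1, 0) - 1*1/(-5)) + h)² = ((-2/1 - 1*1/(-5)) - 5)² = ((-2*1 - 1*(-⅕)) - 5)² = ((-2 + ⅕) - 5)² = (-9/5 - 5)² = (-34/5)² = 1156/25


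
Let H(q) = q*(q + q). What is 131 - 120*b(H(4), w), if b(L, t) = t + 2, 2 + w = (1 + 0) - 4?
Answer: 491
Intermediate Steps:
H(q) = 2*q² (H(q) = q*(2*q) = 2*q²)
w = -5 (w = -2 + ((1 + 0) - 4) = -2 + (1 - 4) = -2 - 3 = -5)
b(L, t) = 2 + t
131 - 120*b(H(4), w) = 131 - 120*(2 - 5) = 131 - 120*(-3) = 131 + 360 = 491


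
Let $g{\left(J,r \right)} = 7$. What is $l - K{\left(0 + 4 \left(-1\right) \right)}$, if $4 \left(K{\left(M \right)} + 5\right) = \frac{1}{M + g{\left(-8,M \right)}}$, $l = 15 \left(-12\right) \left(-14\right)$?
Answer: $\frac{30299}{12} \approx 2524.9$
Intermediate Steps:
$l = 2520$ ($l = \left(-180\right) \left(-14\right) = 2520$)
$K{\left(M \right)} = -5 + \frac{1}{4 \left(7 + M\right)}$ ($K{\left(M \right)} = -5 + \frac{1}{4 \left(M + 7\right)} = -5 + \frac{1}{4 \left(7 + M\right)}$)
$l - K{\left(0 + 4 \left(-1\right) \right)} = 2520 - \frac{-139 - 20 \left(0 + 4 \left(-1\right)\right)}{4 \left(7 + \left(0 + 4 \left(-1\right)\right)\right)} = 2520 - \frac{-139 - 20 \left(0 - 4\right)}{4 \left(7 + \left(0 - 4\right)\right)} = 2520 - \frac{-139 - -80}{4 \left(7 - 4\right)} = 2520 - \frac{-139 + 80}{4 \cdot 3} = 2520 - \frac{1}{4} \cdot \frac{1}{3} \left(-59\right) = 2520 - - \frac{59}{12} = 2520 + \frac{59}{12} = \frac{30299}{12}$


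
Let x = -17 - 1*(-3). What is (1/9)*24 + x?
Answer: -34/3 ≈ -11.333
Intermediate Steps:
x = -14 (x = -17 + 3 = -14)
(1/9)*24 + x = (1/9)*24 - 14 = (1*(⅑))*24 - 14 = (⅑)*24 - 14 = 8/3 - 14 = -34/3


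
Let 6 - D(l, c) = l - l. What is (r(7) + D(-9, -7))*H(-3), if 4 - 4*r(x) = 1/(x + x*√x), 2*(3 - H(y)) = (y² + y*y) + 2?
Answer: -1177/24 + √7/24 ≈ -48.931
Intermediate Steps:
D(l, c) = 6 (D(l, c) = 6 - (l - l) = 6 - 1*0 = 6 + 0 = 6)
H(y) = 2 - y² (H(y) = 3 - ((y² + y*y) + 2)/2 = 3 - ((y² + y²) + 2)/2 = 3 - (2*y² + 2)/2 = 3 - (2 + 2*y²)/2 = 3 + (-1 - y²) = 2 - y²)
r(x) = 1 - 1/(4*(x + x^(3/2))) (r(x) = 1 - 1/(4*(x + x*√x)) = 1 - 1/(4*(x + x^(3/2))))
(r(7) + D(-9, -7))*H(-3) = ((-¼ + 7 + 7^(3/2))/(7 + 7^(3/2)) + 6)*(2 - 1*(-3)²) = ((-¼ + 7 + 7*√7)/(7 + 7*√7) + 6)*(2 - 1*9) = ((27/4 + 7*√7)/(7 + 7*√7) + 6)*(2 - 9) = (6 + (27/4 + 7*√7)/(7 + 7*√7))*(-7) = -42 - 7*(27/4 + 7*√7)/(7 + 7*√7)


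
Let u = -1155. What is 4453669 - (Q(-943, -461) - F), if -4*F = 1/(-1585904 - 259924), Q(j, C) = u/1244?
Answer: 10226561568939059/2296210032 ≈ 4.4537e+6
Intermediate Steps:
Q(j, C) = -1155/1244
F = 1/7383312 (F = -1/(4*(-1585904 - 259924)) = -1/4/(-1845828) = -1/4*(-1/1845828) = 1/7383312 ≈ 1.3544e-7)
4453669 - (Q(-943, -461) - F) = 4453669 - (-1155/1244 - 1*1/7383312) = 4453669 - (-1155/1244 - 1/7383312) = 4453669 - 1*(-2131931651/2296210032) = 4453669 + 2131931651/2296210032 = 10226561568939059/2296210032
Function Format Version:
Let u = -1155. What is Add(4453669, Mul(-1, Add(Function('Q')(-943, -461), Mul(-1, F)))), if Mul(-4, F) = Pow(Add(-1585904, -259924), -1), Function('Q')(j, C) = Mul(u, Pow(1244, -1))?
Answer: Rational(10226561568939059, 2296210032) ≈ 4.4537e+6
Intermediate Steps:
Function('Q')(j, C) = Rational(-1155, 1244) (Function('Q')(j, C) = Mul(-1155, Pow(1244, -1)) = Mul(-1155, Rational(1, 1244)) = Rational(-1155, 1244))
F = Rational(1, 7383312) (F = Mul(Rational(-1, 4), Pow(Add(-1585904, -259924), -1)) = Mul(Rational(-1, 4), Pow(-1845828, -1)) = Mul(Rational(-1, 4), Rational(-1, 1845828)) = Rational(1, 7383312) ≈ 1.3544e-7)
Add(4453669, Mul(-1, Add(Function('Q')(-943, -461), Mul(-1, F)))) = Add(4453669, Mul(-1, Add(Rational(-1155, 1244), Mul(-1, Rational(1, 7383312))))) = Add(4453669, Mul(-1, Add(Rational(-1155, 1244), Rational(-1, 7383312)))) = Add(4453669, Mul(-1, Rational(-2131931651, 2296210032))) = Add(4453669, Rational(2131931651, 2296210032)) = Rational(10226561568939059, 2296210032)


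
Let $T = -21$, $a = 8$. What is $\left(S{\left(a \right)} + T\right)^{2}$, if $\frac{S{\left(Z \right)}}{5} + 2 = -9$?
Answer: $5776$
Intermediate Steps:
$S{\left(Z \right)} = -55$ ($S{\left(Z \right)} = -10 + 5 \left(-9\right) = -10 - 45 = -55$)
$\left(S{\left(a \right)} + T\right)^{2} = \left(-55 - 21\right)^{2} = \left(-76\right)^{2} = 5776$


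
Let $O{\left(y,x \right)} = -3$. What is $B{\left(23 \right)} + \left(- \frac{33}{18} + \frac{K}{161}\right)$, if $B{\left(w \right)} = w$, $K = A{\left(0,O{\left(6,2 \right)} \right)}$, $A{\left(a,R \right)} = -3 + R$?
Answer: $\frac{20411}{966} \approx 21.129$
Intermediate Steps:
$K = -6$ ($K = -3 - 3 = -6$)
$B{\left(23 \right)} + \left(- \frac{33}{18} + \frac{K}{161}\right) = 23 - \left(\frac{6}{161} + \frac{11}{6}\right) = 23 - \frac{1807}{966} = \frac{20411}{966}$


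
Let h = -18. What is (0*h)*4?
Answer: 0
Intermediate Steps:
(0*h)*4 = (0*(-18))*4 = 0*4 = 0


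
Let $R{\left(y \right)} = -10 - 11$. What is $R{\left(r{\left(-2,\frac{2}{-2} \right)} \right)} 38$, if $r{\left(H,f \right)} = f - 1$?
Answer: $-798$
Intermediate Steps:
$r{\left(H,f \right)} = -1 + f$ ($r{\left(H,f \right)} = f - 1 = -1 + f$)
$R{\left(y \right)} = -21$
$R{\left(r{\left(-2,\frac{2}{-2} \right)} \right)} 38 = \left(-21\right) 38 = -798$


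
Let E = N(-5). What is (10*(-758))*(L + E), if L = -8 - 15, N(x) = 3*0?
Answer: 174340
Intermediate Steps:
N(x) = 0
E = 0
L = -23
(10*(-758))*(L + E) = (10*(-758))*(-23 + 0) = -7580*(-23) = 174340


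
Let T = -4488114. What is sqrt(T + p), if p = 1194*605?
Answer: 12*I*sqrt(26151) ≈ 1940.6*I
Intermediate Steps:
p = 722370
sqrt(T + p) = sqrt(-4488114 + 722370) = sqrt(-3765744) = 12*I*sqrt(26151)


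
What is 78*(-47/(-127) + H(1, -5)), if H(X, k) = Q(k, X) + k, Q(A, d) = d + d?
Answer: -26052/127 ≈ -205.13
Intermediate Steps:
Q(A, d) = 2*d
H(X, k) = k + 2*X (H(X, k) = 2*X + k = k + 2*X)
78*(-47/(-127) + H(1, -5)) = 78*(-47/(-127) + (-5 + 2*1)) = 78*(-47*(-1/127) + (-5 + 2)) = 78*(47/127 - 3) = 78*(-334/127) = -26052/127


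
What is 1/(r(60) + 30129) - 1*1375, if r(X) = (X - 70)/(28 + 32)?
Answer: -248562869/180773 ≈ -1375.0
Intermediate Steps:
r(X) = -7/6 + X/60 (r(X) = (-70 + X)/60 = (-70 + X)*(1/60) = -7/6 + X/60)
1/(r(60) + 30129) - 1*1375 = 1/((-7/6 + (1/60)*60) + 30129) - 1*1375 = 1/((-7/6 + 1) + 30129) - 1375 = 1/(-1/6 + 30129) - 1375 = 1/(180773/6) - 1375 = 6/180773 - 1375 = -248562869/180773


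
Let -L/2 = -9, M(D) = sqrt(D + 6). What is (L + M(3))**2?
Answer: 441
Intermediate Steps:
M(D) = sqrt(6 + D)
L = 18 (L = -2*(-9) = 18)
(L + M(3))**2 = (18 + sqrt(6 + 3))**2 = (18 + sqrt(9))**2 = (18 + 3)**2 = 21**2 = 441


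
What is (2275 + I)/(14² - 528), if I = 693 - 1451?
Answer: -1517/332 ≈ -4.5693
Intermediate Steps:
I = -758
(2275 + I)/(14² - 528) = (2275 - 758)/(14² - 528) = 1517/(196 - 528) = 1517/(-332) = 1517*(-1/332) = -1517/332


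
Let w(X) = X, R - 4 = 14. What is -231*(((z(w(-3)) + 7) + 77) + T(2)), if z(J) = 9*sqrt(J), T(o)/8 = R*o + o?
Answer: -89628 - 2079*I*sqrt(3) ≈ -89628.0 - 3600.9*I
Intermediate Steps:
R = 18 (R = 4 + 14 = 18)
T(o) = 152*o (T(o) = 8*(18*o + o) = 8*(19*o) = 152*o)
-231*(((z(w(-3)) + 7) + 77) + T(2)) = -231*(((9*sqrt(-3) + 7) + 77) + 152*2) = -231*(((9*(I*sqrt(3)) + 7) + 77) + 304) = -231*(((9*I*sqrt(3) + 7) + 77) + 304) = -231*(((7 + 9*I*sqrt(3)) + 77) + 304) = -231*((84 + 9*I*sqrt(3)) + 304) = -231*(388 + 9*I*sqrt(3)) = -89628 - 2079*I*sqrt(3)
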